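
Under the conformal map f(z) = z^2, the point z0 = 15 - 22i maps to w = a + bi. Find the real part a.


Step 1: z0 = 15 - 22i
Step 2: z0^2 = 15^2 - (-22)^2 - 660i
Step 3: real part = 225 - 484 = -259

-259


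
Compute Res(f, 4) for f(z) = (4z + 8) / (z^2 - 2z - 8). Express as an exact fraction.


Step 1: Q(z) = z^2 - 2z - 8 = (z - 4)(z + 2)
Step 2: Q'(z) = 2z - 2
Step 3: Q'(4) = 6, P(4) = 24
Step 4: Res = P(4)/Q'(4) = 24/6 = 4

4


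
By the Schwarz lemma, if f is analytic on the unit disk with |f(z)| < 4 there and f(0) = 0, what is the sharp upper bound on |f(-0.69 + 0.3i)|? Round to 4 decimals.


Step 1: g = f/4 maps D -> D with g(0) = 0, so by the Schwarz lemma |g(z)| <= |z|, i.e. |f(z)| <= 4|z|; this is sharp (f(z) = 4z).
Step 2: |z0|^2 = (-0.69)^2 + 0.3^2 = 0.5661
Step 3: |z0| = sqrt(0.5661) = 0.752396
Step 4: Best bound = 4 * |z0| = 4 * 0.752396 = 3.0096

3.0096


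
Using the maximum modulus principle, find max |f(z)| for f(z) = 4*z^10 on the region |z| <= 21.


Step 1: On |z| = 21, |f(z)| = 4 * |z|^10 = 4 * 21^10
Step 2: By maximum modulus principle, maximum is on boundary.
Step 3: Maximum = 4 * 16679880978201 = 66719523912804

66719523912804


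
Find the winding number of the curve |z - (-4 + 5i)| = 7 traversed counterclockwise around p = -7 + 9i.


Step 1: Center c = (-4, 5), radius = 7
Step 2: |p - c|^2 = (-3)^2 + 4^2 = 25
Step 3: r^2 = 49
Step 4: |p-c| < r so winding number = 1

1


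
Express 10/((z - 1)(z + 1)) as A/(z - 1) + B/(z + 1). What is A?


Step 1: Multiply both sides by (z - 1) and set z = 1
Step 2: A = 10 / (1 + 1)
Step 3: A = 10 / 2
Step 4: A = 5

5


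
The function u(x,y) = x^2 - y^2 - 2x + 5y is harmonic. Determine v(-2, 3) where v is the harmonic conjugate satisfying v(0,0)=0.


Step 1: v_x = -u_y = 2y - 5
Step 2: v_y = u_x = 2x - 2
Step 3: v = 2xy - 5x - 2y + C
Step 4: v(0,0) = 0 => C = 0
Step 5: v(-2, 3) = -8

-8


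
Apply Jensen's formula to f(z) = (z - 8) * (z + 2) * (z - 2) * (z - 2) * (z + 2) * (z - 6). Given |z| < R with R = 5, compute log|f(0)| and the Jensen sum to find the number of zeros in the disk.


Jensen's formula: (1/2pi)*integral log|f(Re^it)|dt = log|f(0)| + sum_{|a_k|<R} log(R/|a_k|)
Step 1: f(0) = (-8) * 2 * (-2) * (-2) * 2 * (-6) = 768
Step 2: log|f(0)| = log|8| + log|-2| + log|2| + log|2| + log|-2| + log|6| = 6.6438
Step 3: Zeros inside |z| < 5: -2, 2, 2, -2
Step 4: Jensen sum = log(5/2) + log(5/2) + log(5/2) + log(5/2) = 3.6652
Step 5: n(R) = number of terms in the Jensen sum = count of zeros inside |z| < 5 = 4

4


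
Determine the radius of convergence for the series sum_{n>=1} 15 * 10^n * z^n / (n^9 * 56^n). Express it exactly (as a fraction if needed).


Step 1: General term a_n = 15 * 10^n / (n^9 * 56^n)
Step 2: By the root test, |a_n|^(1/n) = 15^(1/n) * 10 / (n^(9/n) * 56) -> 10/56 as n -> infinity (since 15^(1/n) -> 1 and n^(9/n) -> 1)
Step 3: R = 1/lim|a_n|^(1/n) = 56/10 = 28/5

28/5


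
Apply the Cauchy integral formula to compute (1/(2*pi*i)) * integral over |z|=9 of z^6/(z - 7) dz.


Step 1: f(z) = z^6, a = 7 is inside |z| = 9
Step 2: By Cauchy integral formula: (1/(2pi*i)) * integral = f(a)
Step 3: f(7) = 7^6 = 117649

117649


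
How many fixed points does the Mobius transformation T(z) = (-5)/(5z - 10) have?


Step 1: Fixed points satisfy T(z) = z
Step 2: 5z^2 - 10z + 5 = 0
Step 3: Discriminant = (-10)^2 - 4*5*5 = 0
Step 4: Number of fixed points = 1

1


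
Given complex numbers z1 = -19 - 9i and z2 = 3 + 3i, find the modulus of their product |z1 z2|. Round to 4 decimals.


Step 1: |z1| = sqrt((-19)^2 + (-9)^2) = sqrt(442)
Step 2: |z2| = sqrt(3^2 + 3^2) = sqrt(18)
Step 3: |z1*z2| = |z1|*|z2| = sqrt(442) * sqrt(18) = sqrt(442 * 18) = sqrt(7956)
Step 4: = 89.1964

89.1964


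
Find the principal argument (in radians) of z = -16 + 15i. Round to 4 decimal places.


Step 1: z = -16 + 15i
Step 2: arg(z) = atan2(15, -16)
Step 3: arg(z) = 2.3884

2.3884


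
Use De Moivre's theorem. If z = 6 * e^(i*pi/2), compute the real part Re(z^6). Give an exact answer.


Step 1: By De Moivre's theorem, z^6 = 6^6 * e^(i*6*pi/2) = 46656 * (cos(3*pi) + i*sin(3*pi))
Step 2: |z|^6 = 6^6 = 46656
Step 3: Reduce the angle mod 2*pi: 3*pi - 2*pi = pi
Step 4: cos(pi) = -1
Step 5: Re(z^6) = 46656 * (-1) = -46656

-46656


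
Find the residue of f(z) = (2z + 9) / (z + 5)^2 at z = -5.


Step 1: Pole of order 2 at z = -5
Step 2: Res = lim d/dz [(z + 5)^2 * f(z)] as z -> -5
Step 3: (z + 5)^2 * f(z) = 2z + 9
Step 4: d/dz[2z + 9] = 2

2


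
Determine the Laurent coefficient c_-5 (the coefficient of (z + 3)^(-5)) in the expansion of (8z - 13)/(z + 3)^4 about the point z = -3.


Step 1: Write the numerator in powers of (z + 3): 8z - 13 = 8(z + 3) + (8*(-3) - 13) = 8(z + 3) - 37
Step 2: Divide by (z + 3)^4: f(z) = -37(z + 3)^(-4) + 8(z + 3)^(-3)
Step 3: This finite sum is the Laurent series of f about z = -3.
Step 4: Only the powers -4 and -3 appear, so the coefficient of (z + 3)^(-5) = 0

0


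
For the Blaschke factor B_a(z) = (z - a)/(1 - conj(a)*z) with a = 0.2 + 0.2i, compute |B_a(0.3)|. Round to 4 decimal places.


Step 1: Numerator z0 - a = 0.3 - (0.2 + 0.2i) = 0.1 - 0.2i
Step 2: Denominator 1 - conj(a)*z0 = 1 - (0.2 - 0.2i)*0.3 = 0.94 + 0.06i
Step 3: |z0 - a|^2 = 0.1^2 + (-0.2)^2 = 0.05; |1 - conj(a)*z0|^2 = 0.94^2 + 0.06^2 = 0.8872
Step 4: |B_a(0.3)| = sqrt(0.05 / 0.8872) = sqrt(0.056357)
Step 5: = 0.2374

0.2374


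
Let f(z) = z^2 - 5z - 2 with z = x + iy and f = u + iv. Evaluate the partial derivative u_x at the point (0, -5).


Step 1: f(z) = (x+iy)^2 - 5(x+iy) - 2
Step 2: u = (x^2 - y^2) - 5x - 2
Step 3: u_x = 2x - 5
Step 4: At (0, -5): u_x = 0 - 5 = -5

-5


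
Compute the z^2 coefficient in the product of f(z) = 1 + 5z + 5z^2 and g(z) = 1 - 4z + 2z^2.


Step 1: z^2 term in f*g comes from: (1)*(2z^2) + (5z)*(-4z) + (5z^2)*(1)
Step 2: = 2 - 20 + 5
Step 3: = -13

-13


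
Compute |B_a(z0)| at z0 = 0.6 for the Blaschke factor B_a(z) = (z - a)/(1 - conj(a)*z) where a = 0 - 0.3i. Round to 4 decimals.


Step 1: Numerator z0 - a = 0.6 - (0 - 0.3i) = 0.6 + 0.3i
Step 2: Denominator 1 - conj(a)*z0 = 1 - (0 + 0.3i)*0.6 = 1 - 0.18i
Step 3: |z0 - a|^2 = 0.6^2 + 0.3^2 = 0.45; |1 - conj(a)*z0|^2 = 1^2 + (-0.18)^2 = 1.0324
Step 4: |B_a(0.6)| = sqrt(0.45 / 1.0324) = sqrt(0.435878)
Step 5: = 0.6602

0.6602


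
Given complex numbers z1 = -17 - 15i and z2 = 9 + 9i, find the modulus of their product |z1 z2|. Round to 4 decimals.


Step 1: |z1| = sqrt((-17)^2 + (-15)^2) = sqrt(514)
Step 2: |z2| = sqrt(9^2 + 9^2) = sqrt(162)
Step 3: |z1*z2| = |z1|*|z2| = sqrt(514) * sqrt(162) = sqrt(514 * 162) = sqrt(83268)
Step 4: = 288.562

288.562


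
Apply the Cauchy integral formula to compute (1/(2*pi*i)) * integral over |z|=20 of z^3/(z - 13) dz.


Step 1: f(z) = z^3, a = 13 is inside |z| = 20
Step 2: By Cauchy integral formula: (1/(2pi*i)) * integral = f(a)
Step 3: f(13) = 13^3 = 2197

2197


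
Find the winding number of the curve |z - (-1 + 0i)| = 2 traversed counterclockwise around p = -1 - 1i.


Step 1: Center c = (-1, 0), radius = 2
Step 2: |p - c|^2 = 0^2 + (-1)^2 = 1
Step 3: r^2 = 4
Step 4: |p-c| < r so winding number = 1

1


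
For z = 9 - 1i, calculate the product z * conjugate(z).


Step 1: conj(z) = 9 + 1i
Step 2: z * conj(z) = 9^2 + (-1)^2
Step 3: = 81 + 1 = 82

82


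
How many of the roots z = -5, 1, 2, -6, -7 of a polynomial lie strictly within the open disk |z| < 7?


Step 1: Check each root:
  z = -5: |-5| = 5 < 7
  z = 1: |1| = 1 < 7
  z = 2: |2| = 2 < 7
  z = -6: |-6| = 6 < 7
  z = -7: |-7| = 7 >= 7
Step 2: Count = 4

4


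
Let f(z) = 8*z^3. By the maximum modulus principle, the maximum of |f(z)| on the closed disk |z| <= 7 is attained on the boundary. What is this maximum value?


Step 1: On |z| = 7, |f(z)| = 8 * |z|^3 = 8 * 7^3
Step 2: By maximum modulus principle, maximum is on boundary.
Step 3: Maximum = 8 * 343 = 2744

2744


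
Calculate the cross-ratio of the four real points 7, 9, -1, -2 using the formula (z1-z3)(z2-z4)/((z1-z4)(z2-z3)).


Step 1: (z1-z3)(z2-z4) = 8 * 11 = 88
Step 2: (z1-z4)(z2-z3) = 9 * 10 = 90
Step 3: Cross-ratio = 88/90 = 44/45

44/45


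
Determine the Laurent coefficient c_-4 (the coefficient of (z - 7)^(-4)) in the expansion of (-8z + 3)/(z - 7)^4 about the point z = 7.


Step 1: Write the numerator in powers of (z - 7): -8z + 3 = -8(z - 7) + (-8*7 + 3) = -8(z - 7) - 53
Step 2: Divide by (z - 7)^4: f(z) = -53(z - 7)^(-4) - 8(z - 7)^(-3)
Step 3: This finite sum is the Laurent series of f about z = 7.
Step 4: Coefficient of (z - 7)^(-4) = -8*7 + 3 = -53

-53


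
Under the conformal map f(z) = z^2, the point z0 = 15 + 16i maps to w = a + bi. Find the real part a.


Step 1: z0 = 15 + 16i
Step 2: z0^2 = 15^2 - 16^2 + 480i
Step 3: real part = 225 - 256 = -31

-31


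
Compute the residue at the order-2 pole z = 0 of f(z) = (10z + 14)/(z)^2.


Step 1: Pole of order 2 at z = 0
Step 2: Res = lim d/dz [(z)^2 * f(z)] as z -> 0
Step 3: (z)^2 * f(z) = 10z + 14
Step 4: d/dz[10z + 14] = 10

10


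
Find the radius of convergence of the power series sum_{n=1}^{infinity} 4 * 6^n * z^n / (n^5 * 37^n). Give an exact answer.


Step 1: General term a_n = 4 * 6^n / (n^5 * 37^n)
Step 2: By the root test, |a_n|^(1/n) = 4^(1/n) * 6 / (n^(5/n) * 37) -> 6/37 as n -> infinity (since 4^(1/n) -> 1 and n^(5/n) -> 1)
Step 3: R = 1/lim|a_n|^(1/n) = 37/6

37/6


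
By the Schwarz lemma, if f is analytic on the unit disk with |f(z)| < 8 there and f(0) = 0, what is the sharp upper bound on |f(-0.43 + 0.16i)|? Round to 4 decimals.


Step 1: g = f/8 maps D -> D with g(0) = 0, so by the Schwarz lemma |g(z)| <= |z|, i.e. |f(z)| <= 8|z|; this is sharp (f(z) = 8z).
Step 2: |z0|^2 = (-0.43)^2 + 0.16^2 = 0.2105
Step 3: |z0| = sqrt(0.2105) = 0.458803
Step 4: Best bound = 8 * |z0| = 8 * 0.458803 = 3.6704

3.6704


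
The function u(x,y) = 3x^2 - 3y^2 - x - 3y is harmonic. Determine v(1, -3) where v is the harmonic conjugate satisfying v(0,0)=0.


Step 1: v_x = -u_y = 6y + 3
Step 2: v_y = u_x = 6x - 1
Step 3: v = 6xy + 3x - y + C
Step 4: v(0,0) = 0 => C = 0
Step 5: v(1, -3) = -12

-12


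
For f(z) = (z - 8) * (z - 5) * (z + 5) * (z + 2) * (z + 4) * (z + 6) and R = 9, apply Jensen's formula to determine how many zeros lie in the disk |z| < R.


Jensen's formula: (1/2pi)*integral log|f(Re^it)|dt = log|f(0)| + sum_{|a_k|<R} log(R/|a_k|)
Step 1: f(0) = (-8) * (-5) * 5 * 2 * 4 * 6 = 9600
Step 2: log|f(0)| = log|8| + log|5| + log|-5| + log|-2| + log|-4| + log|-6| = 9.1695
Step 3: Zeros inside |z| < 9: 8, 5, -5, -2, -4, -6
Step 4: Jensen sum = log(9/8) + log(9/5) + log(9/5) + log(9/2) + log(9/4) + log(9/6) = 4.0138
Step 5: n(R) = number of terms in the Jensen sum = count of zeros inside |z| < 9 = 6

6


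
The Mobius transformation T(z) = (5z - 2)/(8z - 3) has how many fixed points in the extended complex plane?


Step 1: Fixed points satisfy T(z) = z
Step 2: 8z^2 - 8z + 2 = 0
Step 3: Discriminant = (-8)^2 - 4*8*2 = 0
Step 4: Number of fixed points = 1

1


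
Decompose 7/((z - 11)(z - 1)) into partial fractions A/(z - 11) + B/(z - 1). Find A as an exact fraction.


Step 1: Multiply both sides by (z - 11) and set z = 11
Step 2: A = 7 / (11 - 1)
Step 3: A = 7 / 10
Step 4: A = 7/10

7/10


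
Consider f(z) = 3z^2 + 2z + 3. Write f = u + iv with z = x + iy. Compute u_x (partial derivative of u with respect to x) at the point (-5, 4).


Step 1: f(z) = 3(x+iy)^2 + 2(x+iy) + 3
Step 2: u = 3(x^2 - y^2) + 2x + 3
Step 3: u_x = 6x + 2
Step 4: At (-5, 4): u_x = -30 + 2 = -28

-28


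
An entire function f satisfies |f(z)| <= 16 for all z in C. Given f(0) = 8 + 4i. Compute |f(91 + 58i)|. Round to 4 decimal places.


Step 1: By Liouville's theorem, a bounded entire function is constant.
Step 2: f(z) = f(0) = 8 + 4i for all z.
Step 3: |f(w)| = |8 + 4i| = sqrt(64 + 16)
Step 4: = 8.9443

8.9443


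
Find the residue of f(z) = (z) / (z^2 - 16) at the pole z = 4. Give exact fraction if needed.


Step 1: Q(z) = z^2 - 16 = (z - 4)(z + 4)
Step 2: Q'(z) = 2z
Step 3: Q'(4) = 8, P(4) = 4
Step 4: Res = P(4)/Q'(4) = 4/8 = 1/2

1/2


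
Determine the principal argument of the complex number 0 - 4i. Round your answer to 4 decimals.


Step 1: z = 0 - 4i
Step 2: arg(z) = atan2(-4, 0)
Step 3: arg(z) = -1.5708

-1.5708


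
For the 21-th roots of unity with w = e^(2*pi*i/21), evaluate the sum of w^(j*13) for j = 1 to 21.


Step 1: The sum sum_{j=1}^{n} w^(k*j) equals n if n | k, else 0.
Step 2: Here n = 21, k = 13
Step 3: Does n divide k? 21 | 13 -> False
Step 4: Sum = 0

0


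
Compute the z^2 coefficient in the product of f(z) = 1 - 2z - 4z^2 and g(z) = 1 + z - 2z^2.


Step 1: z^2 term in f*g comes from: (1)*(-2z^2) + (-2z)*(z) + (-4z^2)*(1)
Step 2: = -2 - 2 - 4
Step 3: = -8

-8


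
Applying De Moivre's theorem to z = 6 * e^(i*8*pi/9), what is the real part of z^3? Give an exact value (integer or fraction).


Step 1: By De Moivre's theorem, z^3 = 6^3 * e^(i*3*8*pi/9) = 216 * (cos(8*pi/3) + i*sin(8*pi/3))
Step 2: |z|^3 = 6^3 = 216
Step 3: Reduce the angle mod 2*pi: 8*pi/3 - 2*pi = 2*pi/3
Step 4: cos(2*pi/3) = -1/2
Step 5: Re(z^3) = 216 * (-1/2) = -108

-108


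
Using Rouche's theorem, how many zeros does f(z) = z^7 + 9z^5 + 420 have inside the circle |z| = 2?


Step 1: On |z| = 2 the three terms have sizes |z^7| = 2^7 = 128, |9z^5| = 9*2^5 = 288, |420| = 420
Step 2: The dominant term is g(z) = 420; let h(z) = z^7 + 9z^5 so f = g + h
Step 3: On |z| = 2: |g| = 420 and |h| <= 128 + 288 = 416
Step 4: Since 420 > 416, |h| < |g| on |z| = 2, so by Rouche f has the same number of zeros as g inside |z| < 2
Step 5: g(z) = 420 is a nonzero constant with no zeros inside |z| < 2. Answer = 0

0


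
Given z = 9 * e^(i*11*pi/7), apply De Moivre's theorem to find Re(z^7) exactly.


Step 1: By De Moivre's theorem, z^7 = 9^7 * e^(i*7*11*pi/7) = 4782969 * (cos(11*pi) + i*sin(11*pi))
Step 2: |z|^7 = 9^7 = 4782969
Step 3: Reduce the angle mod 2*pi: 11*pi - 10*pi = pi
Step 4: cos(pi) = -1
Step 5: Re(z^7) = 4782969 * (-1) = -4782969

-4782969


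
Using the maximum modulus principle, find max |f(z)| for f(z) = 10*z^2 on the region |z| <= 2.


Step 1: On |z| = 2, |f(z)| = 10 * |z|^2 = 10 * 2^2
Step 2: By maximum modulus principle, maximum is on boundary.
Step 3: Maximum = 10 * 4 = 40

40


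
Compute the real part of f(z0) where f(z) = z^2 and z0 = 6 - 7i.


Step 1: z0 = 6 - 7i
Step 2: z0^2 = 6^2 - (-7)^2 - 84i
Step 3: real part = 36 - 49 = -13

-13


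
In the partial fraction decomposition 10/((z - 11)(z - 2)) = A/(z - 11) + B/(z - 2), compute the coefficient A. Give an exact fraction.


Step 1: Multiply both sides by (z - 11) and set z = 11
Step 2: A = 10 / (11 - 2)
Step 3: A = 10 / 9
Step 4: A = 10/9

10/9


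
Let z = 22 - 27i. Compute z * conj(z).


Step 1: conj(z) = 22 + 27i
Step 2: z * conj(z) = 22^2 + (-27)^2
Step 3: = 484 + 729 = 1213

1213


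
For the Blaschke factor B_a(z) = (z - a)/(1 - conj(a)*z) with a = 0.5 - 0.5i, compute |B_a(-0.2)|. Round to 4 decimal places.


Step 1: Numerator z0 - a = -0.2 - (0.5 - 0.5i) = -0.7 + 0.5i
Step 2: Denominator 1 - conj(a)*z0 = 1 - (0.5 + 0.5i)*(-0.2) = 1.1 + 0.1i
Step 3: |z0 - a|^2 = (-0.7)^2 + 0.5^2 = 0.74; |1 - conj(a)*z0|^2 = 1.1^2 + 0.1^2 = 1.22
Step 4: |B_a(-0.2)| = sqrt(0.74 / 1.22) = sqrt(0.606557)
Step 5: = 0.7788

0.7788


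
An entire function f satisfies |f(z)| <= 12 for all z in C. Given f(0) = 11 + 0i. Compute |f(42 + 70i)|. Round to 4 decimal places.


Step 1: By Liouville's theorem, a bounded entire function is constant.
Step 2: f(z) = f(0) = 11 + 0i for all z.
Step 3: |f(w)| = |11 + 0i| = sqrt(121 + 0)
Step 4: = 11.0

11.0


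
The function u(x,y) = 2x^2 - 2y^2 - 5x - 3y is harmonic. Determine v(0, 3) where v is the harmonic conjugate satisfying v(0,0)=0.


Step 1: v_x = -u_y = 4y + 3
Step 2: v_y = u_x = 4x - 5
Step 3: v = 4xy + 3x - 5y + C
Step 4: v(0,0) = 0 => C = 0
Step 5: v(0, 3) = -15

-15


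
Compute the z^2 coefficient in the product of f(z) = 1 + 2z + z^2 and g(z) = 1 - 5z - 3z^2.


Step 1: z^2 term in f*g comes from: (1)*(-3z^2) + (2z)*(-5z) + (z^2)*(1)
Step 2: = -3 - 10 + 1
Step 3: = -12

-12


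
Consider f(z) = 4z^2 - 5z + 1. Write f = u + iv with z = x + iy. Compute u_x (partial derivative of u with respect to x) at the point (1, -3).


Step 1: f(z) = 4(x+iy)^2 - 5(x+iy) + 1
Step 2: u = 4(x^2 - y^2) - 5x + 1
Step 3: u_x = 8x - 5
Step 4: At (1, -3): u_x = 8 - 5 = 3

3


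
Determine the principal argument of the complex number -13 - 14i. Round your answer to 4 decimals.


Step 1: z = -13 - 14i
Step 2: arg(z) = atan2(-14, -13)
Step 3: arg(z) = -2.3192

-2.3192


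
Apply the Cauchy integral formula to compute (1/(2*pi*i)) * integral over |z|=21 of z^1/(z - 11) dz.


Step 1: f(z) = z^1, a = 11 is inside |z| = 21
Step 2: By Cauchy integral formula: (1/(2pi*i)) * integral = f(a)
Step 3: f(11) = 11^1 = 11

11


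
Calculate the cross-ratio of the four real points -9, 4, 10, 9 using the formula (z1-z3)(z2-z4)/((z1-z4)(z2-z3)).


Step 1: (z1-z3)(z2-z4) = (-19) * (-5) = 95
Step 2: (z1-z4)(z2-z3) = (-18) * (-6) = 108
Step 3: Cross-ratio = 95/108 = 95/108

95/108


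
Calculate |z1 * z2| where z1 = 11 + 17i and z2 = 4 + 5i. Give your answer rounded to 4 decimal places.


Step 1: |z1| = sqrt(11^2 + 17^2) = sqrt(410)
Step 2: |z2| = sqrt(4^2 + 5^2) = sqrt(41)
Step 3: |z1*z2| = |z1|*|z2| = sqrt(410) * sqrt(41) = sqrt(410 * 41) = sqrt(16810)
Step 4: = 129.6534

129.6534


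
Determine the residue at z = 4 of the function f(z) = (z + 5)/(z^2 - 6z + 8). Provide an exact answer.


Step 1: Q(z) = z^2 - 6z + 8 = (z - 4)(z - 2)
Step 2: Q'(z) = 2z - 6
Step 3: Q'(4) = 2, P(4) = 9
Step 4: Res = P(4)/Q'(4) = 9/2 = 9/2

9/2


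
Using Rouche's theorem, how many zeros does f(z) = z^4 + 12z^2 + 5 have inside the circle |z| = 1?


Step 1: On |z| = 1 the three terms have sizes |z^4| = 1^4 = 1, |12z^2| = 12*1^2 = 12, |5| = 5
Step 2: The dominant term is g(z) = 12z^2; let h(z) = z^4 + 5 so f = g + h
Step 3: On |z| = 1: |g| = 12 and |h| <= 1 + 5 = 6
Step 4: Since 12 > 6, |h| < |g| on |z| = 1, so by Rouche f has the same number of zeros as g inside |z| < 1
Step 5: g(z) = 12z^2 has 2 zeros (at the origin, multiplicity 2) inside |z| < 1. Answer = 2

2


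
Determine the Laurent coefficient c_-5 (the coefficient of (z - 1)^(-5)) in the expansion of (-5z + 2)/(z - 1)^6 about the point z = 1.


Step 1: Write the numerator in powers of (z - 1): -5z + 2 = -5(z - 1) + (-5*1 + 2) = -5(z - 1) - 3
Step 2: Divide by (z - 1)^6: f(z) = -3(z - 1)^(-6) - 5(z - 1)^(-5)
Step 3: This finite sum is the Laurent series of f about z = 1.
Step 4: Coefficient of (z - 1)^(-5) = coefficient of (z - 1) in the re-centred numerator = -5

-5


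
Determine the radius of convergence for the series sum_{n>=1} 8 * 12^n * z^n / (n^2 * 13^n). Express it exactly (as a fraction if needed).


Step 1: General term a_n = 8 * 12^n / (n^2 * 13^n)
Step 2: By the root test, |a_n|^(1/n) = 8^(1/n) * 12 / (n^(2/n) * 13) -> 12/13 as n -> infinity (since 8^(1/n) -> 1 and n^(2/n) -> 1)
Step 3: R = 1/lim|a_n|^(1/n) = 13/12

13/12


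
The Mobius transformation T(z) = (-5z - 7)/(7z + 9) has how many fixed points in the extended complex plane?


Step 1: Fixed points satisfy T(z) = z
Step 2: 7z^2 + 14z + 7 = 0
Step 3: Discriminant = 14^2 - 4*7*7 = 0
Step 4: Number of fixed points = 1

1


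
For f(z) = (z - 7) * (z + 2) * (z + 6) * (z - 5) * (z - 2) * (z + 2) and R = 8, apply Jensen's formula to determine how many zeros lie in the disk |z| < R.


Jensen's formula: (1/2pi)*integral log|f(Re^it)|dt = log|f(0)| + sum_{|a_k|<R} log(R/|a_k|)
Step 1: f(0) = (-7) * 2 * 6 * (-5) * (-2) * 2 = -1680
Step 2: log|f(0)| = log|7| + log|-2| + log|-6| + log|5| + log|2| + log|-2| = 7.4265
Step 3: Zeros inside |z| < 8: 7, -2, -6, 5, 2, -2
Step 4: Jensen sum = log(8/7) + log(8/2) + log(8/6) + log(8/5) + log(8/2) + log(8/2) = 5.0501
Step 5: n(R) = number of terms in the Jensen sum = count of zeros inside |z| < 8 = 6

6


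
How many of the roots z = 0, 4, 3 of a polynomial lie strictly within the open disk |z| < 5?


Step 1: Check each root:
  z = 0: |0| = 0 < 5
  z = 4: |4| = 4 < 5
  z = 3: |3| = 3 < 5
Step 2: Count = 3

3


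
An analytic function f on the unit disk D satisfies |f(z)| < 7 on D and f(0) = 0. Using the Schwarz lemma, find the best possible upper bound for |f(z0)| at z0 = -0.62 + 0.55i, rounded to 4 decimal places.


Step 1: g = f/7 maps D -> D with g(0) = 0, so by the Schwarz lemma |g(z)| <= |z|, i.e. |f(z)| <= 7|z|; this is sharp (f(z) = 7z).
Step 2: |z0|^2 = (-0.62)^2 + 0.55^2 = 0.6869
Step 3: |z0| = sqrt(0.6869) = 0.828794
Step 4: Best bound = 7 * |z0| = 7 * 0.828794 = 5.8016

5.8016


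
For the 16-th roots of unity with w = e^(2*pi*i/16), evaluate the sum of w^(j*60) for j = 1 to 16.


Step 1: The sum sum_{j=1}^{n} w^(k*j) equals n if n | k, else 0.
Step 2: Here n = 16, k = 60
Step 3: Does n divide k? 16 | 60 -> False
Step 4: Sum = 0

0


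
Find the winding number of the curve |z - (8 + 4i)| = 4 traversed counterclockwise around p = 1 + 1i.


Step 1: Center c = (8, 4), radius = 4
Step 2: |p - c|^2 = (-7)^2 + (-3)^2 = 58
Step 3: r^2 = 16
Step 4: |p-c| > r so winding number = 0

0


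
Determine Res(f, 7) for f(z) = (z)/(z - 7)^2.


Step 1: Pole of order 2 at z = 7
Step 2: Res = lim d/dz [(z - 7)^2 * f(z)] as z -> 7
Step 3: (z - 7)^2 * f(z) = z
Step 4: d/dz[z] = 1

1


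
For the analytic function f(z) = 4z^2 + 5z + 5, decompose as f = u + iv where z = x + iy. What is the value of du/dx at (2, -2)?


Step 1: f(z) = 4(x+iy)^2 + 5(x+iy) + 5
Step 2: u = 4(x^2 - y^2) + 5x + 5
Step 3: u_x = 8x + 5
Step 4: At (2, -2): u_x = 16 + 5 = 21

21


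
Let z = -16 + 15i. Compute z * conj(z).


Step 1: conj(z) = -16 - 15i
Step 2: z * conj(z) = (-16)^2 + 15^2
Step 3: = 256 + 225 = 481

481


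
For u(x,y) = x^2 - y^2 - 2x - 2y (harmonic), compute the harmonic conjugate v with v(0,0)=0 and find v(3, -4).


Step 1: v_x = -u_y = 2y + 2
Step 2: v_y = u_x = 2x - 2
Step 3: v = 2xy + 2x - 2y + C
Step 4: v(0,0) = 0 => C = 0
Step 5: v(3, -4) = -10

-10


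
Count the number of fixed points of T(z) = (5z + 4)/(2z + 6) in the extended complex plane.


Step 1: Fixed points satisfy T(z) = z
Step 2: 2z^2 + z - 4 = 0
Step 3: Discriminant = 1^2 - 4*2*(-4) = 33
Step 4: Number of fixed points = 2

2


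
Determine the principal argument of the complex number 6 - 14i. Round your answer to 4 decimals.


Step 1: z = 6 - 14i
Step 2: arg(z) = atan2(-14, 6)
Step 3: arg(z) = -1.1659

-1.1659


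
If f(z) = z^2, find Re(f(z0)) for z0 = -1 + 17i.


Step 1: z0 = -1 + 17i
Step 2: z0^2 = (-1)^2 - 17^2 - 34i
Step 3: real part = 1 - 289 = -288

-288


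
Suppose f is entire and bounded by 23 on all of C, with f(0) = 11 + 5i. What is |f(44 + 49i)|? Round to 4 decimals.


Step 1: By Liouville's theorem, a bounded entire function is constant.
Step 2: f(z) = f(0) = 11 + 5i for all z.
Step 3: |f(w)| = |11 + 5i| = sqrt(121 + 25)
Step 4: = 12.083

12.083


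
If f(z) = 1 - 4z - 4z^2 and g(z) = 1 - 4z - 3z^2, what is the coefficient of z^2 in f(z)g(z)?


Step 1: z^2 term in f*g comes from: (1)*(-3z^2) + (-4z)*(-4z) + (-4z^2)*(1)
Step 2: = -3 + 16 - 4
Step 3: = 9

9


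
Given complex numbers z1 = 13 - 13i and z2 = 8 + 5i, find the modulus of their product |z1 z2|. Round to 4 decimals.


Step 1: |z1| = sqrt(13^2 + (-13)^2) = sqrt(338)
Step 2: |z2| = sqrt(8^2 + 5^2) = sqrt(89)
Step 3: |z1*z2| = |z1|*|z2| = sqrt(338) * sqrt(89) = sqrt(338 * 89) = sqrt(30082)
Step 4: = 173.4416

173.4416


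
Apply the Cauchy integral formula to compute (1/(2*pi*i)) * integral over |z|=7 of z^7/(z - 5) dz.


Step 1: f(z) = z^7, a = 5 is inside |z| = 7
Step 2: By Cauchy integral formula: (1/(2pi*i)) * integral = f(a)
Step 3: f(5) = 5^7 = 78125

78125


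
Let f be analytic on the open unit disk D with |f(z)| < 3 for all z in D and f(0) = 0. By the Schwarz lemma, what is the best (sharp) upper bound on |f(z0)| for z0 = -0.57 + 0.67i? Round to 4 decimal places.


Step 1: g = f/3 maps D -> D with g(0) = 0, so by the Schwarz lemma |g(z)| <= |z|, i.e. |f(z)| <= 3|z|; this is sharp (f(z) = 3z).
Step 2: |z0|^2 = (-0.57)^2 + 0.67^2 = 0.7738
Step 3: |z0| = sqrt(0.7738) = 0.879659
Step 4: Best bound = 3 * |z0| = 3 * 0.879659 = 2.639

2.639


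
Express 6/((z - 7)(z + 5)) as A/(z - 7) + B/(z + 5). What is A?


Step 1: Multiply both sides by (z - 7) and set z = 7
Step 2: A = 6 / (7 + 5)
Step 3: A = 6 / 12
Step 4: A = 1/2

1/2


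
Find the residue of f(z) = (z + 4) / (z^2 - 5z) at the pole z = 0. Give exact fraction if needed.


Step 1: Q(z) = z^2 - 5z = (z)(z - 5)
Step 2: Q'(z) = 2z - 5
Step 3: Q'(0) = -5, P(0) = 4
Step 4: Res = P(0)/Q'(0) = 4/(-5) = -4/5

-4/5


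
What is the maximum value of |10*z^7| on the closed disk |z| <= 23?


Step 1: On |z| = 23, |f(z)| = 10 * |z|^7 = 10 * 23^7
Step 2: By maximum modulus principle, maximum is on boundary.
Step 3: Maximum = 10 * 3404825447 = 34048254470

34048254470


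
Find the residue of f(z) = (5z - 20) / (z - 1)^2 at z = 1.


Step 1: Pole of order 2 at z = 1
Step 2: Res = lim d/dz [(z - 1)^2 * f(z)] as z -> 1
Step 3: (z - 1)^2 * f(z) = 5z - 20
Step 4: d/dz[5z - 20] = 5

5


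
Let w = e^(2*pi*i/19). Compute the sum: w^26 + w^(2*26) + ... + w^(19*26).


Step 1: The sum sum_{j=1}^{n} w^(k*j) equals n if n | k, else 0.
Step 2: Here n = 19, k = 26
Step 3: Does n divide k? 19 | 26 -> False
Step 4: Sum = 0

0


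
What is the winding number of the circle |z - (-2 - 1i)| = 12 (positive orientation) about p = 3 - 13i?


Step 1: Center c = (-2, -1), radius = 12
Step 2: |p - c|^2 = 5^2 + (-12)^2 = 169
Step 3: r^2 = 144
Step 4: |p-c| > r so winding number = 0

0


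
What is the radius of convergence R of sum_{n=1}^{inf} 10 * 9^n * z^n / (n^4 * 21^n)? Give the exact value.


Step 1: General term a_n = 10 * 9^n / (n^4 * 21^n)
Step 2: By the root test, |a_n|^(1/n) = 10^(1/n) * 9 / (n^(4/n) * 21) -> 9/21 as n -> infinity (since 10^(1/n) -> 1 and n^(4/n) -> 1)
Step 3: R = 1/lim|a_n|^(1/n) = 21/9 = 7/3

7/3


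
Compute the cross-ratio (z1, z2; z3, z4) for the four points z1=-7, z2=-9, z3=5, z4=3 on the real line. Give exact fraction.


Step 1: (z1-z3)(z2-z4) = (-12) * (-12) = 144
Step 2: (z1-z4)(z2-z3) = (-10) * (-14) = 140
Step 3: Cross-ratio = 144/140 = 36/35

36/35


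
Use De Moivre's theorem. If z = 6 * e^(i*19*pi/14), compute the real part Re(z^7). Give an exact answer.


Step 1: By De Moivre's theorem, z^7 = 6^7 * e^(i*7*19*pi/14) = 279936 * (cos(19*pi/2) + i*sin(19*pi/2))
Step 2: |z|^7 = 6^7 = 279936
Step 3: Reduce the angle mod 2*pi: 19*pi/2 - 8*pi = 3*pi/2
Step 4: cos(3*pi/2) = 0
Step 5: Re(z^7) = 279936 * 0 = 0

0


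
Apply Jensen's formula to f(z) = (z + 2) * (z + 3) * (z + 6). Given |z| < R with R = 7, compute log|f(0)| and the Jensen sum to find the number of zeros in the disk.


Jensen's formula: (1/2pi)*integral log|f(Re^it)|dt = log|f(0)| + sum_{|a_k|<R} log(R/|a_k|)
Step 1: f(0) = 2 * 3 * 6 = 36
Step 2: log|f(0)| = log|-2| + log|-3| + log|-6| = 3.5835
Step 3: Zeros inside |z| < 7: -2, -3, -6
Step 4: Jensen sum = log(7/2) + log(7/3) + log(7/6) = 2.2542
Step 5: n(R) = number of terms in the Jensen sum = count of zeros inside |z| < 7 = 3

3


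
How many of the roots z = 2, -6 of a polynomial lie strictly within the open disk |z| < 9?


Step 1: Check each root:
  z = 2: |2| = 2 < 9
  z = -6: |-6| = 6 < 9
Step 2: Count = 2

2


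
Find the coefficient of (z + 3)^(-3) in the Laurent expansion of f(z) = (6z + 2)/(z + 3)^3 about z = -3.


Step 1: Write the numerator in powers of (z + 3): 6z + 2 = 6(z + 3) + (6*(-3) + 2) = 6(z + 3) - 16
Step 2: Divide by (z + 3)^3: f(z) = -16(z + 3)^(-3) + 6(z + 3)^(-2)
Step 3: This finite sum is the Laurent series of f about z = -3.
Step 4: Coefficient of (z + 3)^(-3) = 6*(-3) + 2 = -16

-16


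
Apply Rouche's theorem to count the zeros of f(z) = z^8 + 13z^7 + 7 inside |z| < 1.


Step 1: On |z| = 1 the three terms have sizes |z^8| = 1^8 = 1, |13z^7| = 13*1^7 = 13, |7| = 7
Step 2: The dominant term is g(z) = 13z^7; let h(z) = z^8 + 7 so f = g + h
Step 3: On |z| = 1: |g| = 13 and |h| <= 1 + 7 = 8
Step 4: Since 13 > 8, |h| < |g| on |z| = 1, so by Rouche f has the same number of zeros as g inside |z| < 1
Step 5: g(z) = 13z^7 has 7 zeros (at the origin, multiplicity 7) inside |z| < 1. Answer = 7

7


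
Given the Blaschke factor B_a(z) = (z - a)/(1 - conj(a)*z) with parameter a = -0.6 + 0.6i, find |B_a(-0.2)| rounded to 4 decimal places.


Step 1: Numerator z0 - a = -0.2 - (-0.6 + 0.6i) = 0.4 - 0.6i
Step 2: Denominator 1 - conj(a)*z0 = 1 - (-0.6 - 0.6i)*(-0.2) = 0.88 - 0.12i
Step 3: |z0 - a|^2 = 0.4^2 + (-0.6)^2 = 0.52; |1 - conj(a)*z0|^2 = 0.88^2 + (-0.12)^2 = 0.7888
Step 4: |B_a(-0.2)| = sqrt(0.52 / 0.7888) = sqrt(0.659229)
Step 5: = 0.8119

0.8119


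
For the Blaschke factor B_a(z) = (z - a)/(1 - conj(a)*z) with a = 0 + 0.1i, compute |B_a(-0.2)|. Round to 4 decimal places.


Step 1: Numerator z0 - a = -0.2 - (0 + 0.1i) = -0.2 - 0.1i
Step 2: Denominator 1 - conj(a)*z0 = 1 - (0 - 0.1i)*(-0.2) = 1 - 0.02i
Step 3: |z0 - a|^2 = (-0.2)^2 + (-0.1)^2 = 0.05; |1 - conj(a)*z0|^2 = 1^2 + (-0.02)^2 = 1.0004
Step 4: |B_a(-0.2)| = sqrt(0.05 / 1.0004) = sqrt(0.04998)
Step 5: = 0.2236

0.2236


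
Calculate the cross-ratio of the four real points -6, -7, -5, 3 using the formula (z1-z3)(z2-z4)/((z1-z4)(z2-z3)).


Step 1: (z1-z3)(z2-z4) = (-1) * (-10) = 10
Step 2: (z1-z4)(z2-z3) = (-9) * (-2) = 18
Step 3: Cross-ratio = 10/18 = 5/9

5/9


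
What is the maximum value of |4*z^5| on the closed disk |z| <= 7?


Step 1: On |z| = 7, |f(z)| = 4 * |z|^5 = 4 * 7^5
Step 2: By maximum modulus principle, maximum is on boundary.
Step 3: Maximum = 4 * 16807 = 67228

67228


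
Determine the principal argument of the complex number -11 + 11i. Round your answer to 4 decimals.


Step 1: z = -11 + 11i
Step 2: arg(z) = atan2(11, -11)
Step 3: arg(z) = 2.3562

2.3562


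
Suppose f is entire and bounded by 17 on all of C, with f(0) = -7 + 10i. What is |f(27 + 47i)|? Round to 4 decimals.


Step 1: By Liouville's theorem, a bounded entire function is constant.
Step 2: f(z) = f(0) = -7 + 10i for all z.
Step 3: |f(w)| = |-7 + 10i| = sqrt(49 + 100)
Step 4: = 12.2066

12.2066


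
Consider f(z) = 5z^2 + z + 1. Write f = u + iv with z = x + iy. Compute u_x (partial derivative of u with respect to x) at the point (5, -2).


Step 1: f(z) = 5(x+iy)^2 + (x+iy) + 1
Step 2: u = 5(x^2 - y^2) + x + 1
Step 3: u_x = 10x + 1
Step 4: At (5, -2): u_x = 50 + 1 = 51

51


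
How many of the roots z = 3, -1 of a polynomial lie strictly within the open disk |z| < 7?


Step 1: Check each root:
  z = 3: |3| = 3 < 7
  z = -1: |-1| = 1 < 7
Step 2: Count = 2

2


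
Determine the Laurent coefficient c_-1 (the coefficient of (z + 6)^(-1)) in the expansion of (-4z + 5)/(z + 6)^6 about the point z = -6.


Step 1: Write the numerator in powers of (z + 6): -4z + 5 = -4(z + 6) + (-4*(-6) + 5) = -4(z + 6) + 29
Step 2: Divide by (z + 6)^6: f(z) = 29(z + 6)^(-6) - 4(z + 6)^(-5)
Step 3: This finite sum is the Laurent series of f about z = -6.
Step 4: Only the powers -6 and -5 appear, so the coefficient of (z + 6)^(-1) = 0

0


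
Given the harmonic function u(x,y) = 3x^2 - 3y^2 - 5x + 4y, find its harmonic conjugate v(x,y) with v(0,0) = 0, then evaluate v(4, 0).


Step 1: v_x = -u_y = 6y - 4
Step 2: v_y = u_x = 6x - 5
Step 3: v = 6xy - 4x - 5y + C
Step 4: v(0,0) = 0 => C = 0
Step 5: v(4, 0) = -16

-16


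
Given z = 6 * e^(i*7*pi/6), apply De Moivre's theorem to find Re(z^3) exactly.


Step 1: By De Moivre's theorem, z^3 = 6^3 * e^(i*3*7*pi/6) = 216 * (cos(7*pi/2) + i*sin(7*pi/2))
Step 2: |z|^3 = 6^3 = 216
Step 3: Reduce the angle mod 2*pi: 7*pi/2 - 2*pi = 3*pi/2
Step 4: cos(3*pi/2) = 0
Step 5: Re(z^3) = 216 * 0 = 0

0


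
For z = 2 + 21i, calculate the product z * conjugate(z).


Step 1: conj(z) = 2 - 21i
Step 2: z * conj(z) = 2^2 + 21^2
Step 3: = 4 + 441 = 445

445


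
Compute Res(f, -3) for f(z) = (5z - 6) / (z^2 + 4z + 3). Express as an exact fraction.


Step 1: Q(z) = z^2 + 4z + 3 = (z + 3)(z + 1)
Step 2: Q'(z) = 2z + 4
Step 3: Q'(-3) = -2, P(-3) = -21
Step 4: Res = P(-3)/Q'(-3) = -21/(-2) = 21/2

21/2


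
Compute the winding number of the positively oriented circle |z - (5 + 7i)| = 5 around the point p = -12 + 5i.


Step 1: Center c = (5, 7), radius = 5
Step 2: |p - c|^2 = (-17)^2 + (-2)^2 = 293
Step 3: r^2 = 25
Step 4: |p-c| > r so winding number = 0

0


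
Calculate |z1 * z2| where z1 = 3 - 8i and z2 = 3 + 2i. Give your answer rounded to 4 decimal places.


Step 1: |z1| = sqrt(3^2 + (-8)^2) = sqrt(73)
Step 2: |z2| = sqrt(3^2 + 2^2) = sqrt(13)
Step 3: |z1*z2| = |z1|*|z2| = sqrt(73) * sqrt(13) = sqrt(73 * 13) = sqrt(949)
Step 4: = 30.8058

30.8058


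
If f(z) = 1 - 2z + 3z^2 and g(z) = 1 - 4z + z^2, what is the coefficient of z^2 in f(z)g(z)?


Step 1: z^2 term in f*g comes from: (1)*(z^2) + (-2z)*(-4z) + (3z^2)*(1)
Step 2: = 1 + 8 + 3
Step 3: = 12

12


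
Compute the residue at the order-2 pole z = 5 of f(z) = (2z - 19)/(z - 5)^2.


Step 1: Pole of order 2 at z = 5
Step 2: Res = lim d/dz [(z - 5)^2 * f(z)] as z -> 5
Step 3: (z - 5)^2 * f(z) = 2z - 19
Step 4: d/dz[2z - 19] = 2

2


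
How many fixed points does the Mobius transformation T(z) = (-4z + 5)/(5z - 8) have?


Step 1: Fixed points satisfy T(z) = z
Step 2: 5z^2 - 4z - 5 = 0
Step 3: Discriminant = (-4)^2 - 4*5*(-5) = 116
Step 4: Number of fixed points = 2

2


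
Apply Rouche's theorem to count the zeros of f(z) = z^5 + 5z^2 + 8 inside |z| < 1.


Step 1: On |z| = 1 the three terms have sizes |z^5| = 1^5 = 1, |5z^2| = 5*1^2 = 5, |8| = 8
Step 2: The dominant term is g(z) = 8; let h(z) = z^5 + 5z^2 so f = g + h
Step 3: On |z| = 1: |g| = 8 and |h| <= 1 + 5 = 6
Step 4: Since 8 > 6, |h| < |g| on |z| = 1, so by Rouche f has the same number of zeros as g inside |z| < 1
Step 5: g(z) = 8 is a nonzero constant with no zeros inside |z| < 1. Answer = 0

0


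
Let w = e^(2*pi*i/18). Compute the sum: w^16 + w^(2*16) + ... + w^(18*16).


Step 1: The sum sum_{j=1}^{n} w^(k*j) equals n if n | k, else 0.
Step 2: Here n = 18, k = 16
Step 3: Does n divide k? 18 | 16 -> False
Step 4: Sum = 0

0


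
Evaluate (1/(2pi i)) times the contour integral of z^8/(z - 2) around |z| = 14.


Step 1: f(z) = z^8, a = 2 is inside |z| = 14
Step 2: By Cauchy integral formula: (1/(2pi*i)) * integral = f(a)
Step 3: f(2) = 2^8 = 256

256


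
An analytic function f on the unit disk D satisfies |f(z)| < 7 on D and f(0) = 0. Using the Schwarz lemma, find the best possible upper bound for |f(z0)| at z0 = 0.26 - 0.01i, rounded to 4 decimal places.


Step 1: g = f/7 maps D -> D with g(0) = 0, so by the Schwarz lemma |g(z)| <= |z|, i.e. |f(z)| <= 7|z|; this is sharp (f(z) = 7z).
Step 2: |z0|^2 = 0.26^2 + (-0.01)^2 = 0.0677
Step 3: |z0| = sqrt(0.0677) = 0.260192
Step 4: Best bound = 7 * |z0| = 7 * 0.260192 = 1.8213

1.8213


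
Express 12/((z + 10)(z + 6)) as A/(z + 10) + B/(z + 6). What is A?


Step 1: Multiply both sides by (z + 10) and set z = -10
Step 2: A = 12 / (-10 + 6)
Step 3: A = 12 / (-4)
Step 4: A = -3

-3


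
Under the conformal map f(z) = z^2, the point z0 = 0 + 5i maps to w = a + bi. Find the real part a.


Step 1: z0 = 0 + 5i
Step 2: z0^2 = 0^2 - 5^2 + 0i
Step 3: real part = 0 - 25 = -25

-25


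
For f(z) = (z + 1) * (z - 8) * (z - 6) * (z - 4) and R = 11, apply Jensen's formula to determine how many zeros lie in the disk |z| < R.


Jensen's formula: (1/2pi)*integral log|f(Re^it)|dt = log|f(0)| + sum_{|a_k|<R} log(R/|a_k|)
Step 1: f(0) = 1 * (-8) * (-6) * (-4) = -192
Step 2: log|f(0)| = log|-1| + log|8| + log|6| + log|4| = 5.2575
Step 3: Zeros inside |z| < 11: -1, 8, 6, 4
Step 4: Jensen sum = log(11/1) + log(11/8) + log(11/6) + log(11/4) = 4.3341
Step 5: n(R) = number of terms in the Jensen sum = count of zeros inside |z| < 11 = 4

4


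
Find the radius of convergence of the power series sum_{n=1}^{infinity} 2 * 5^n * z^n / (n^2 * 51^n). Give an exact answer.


Step 1: General term a_n = 2 * 5^n / (n^2 * 51^n)
Step 2: By the root test, |a_n|^(1/n) = 2^(1/n) * 5 / (n^(2/n) * 51) -> 5/51 as n -> infinity (since 2^(1/n) -> 1 and n^(2/n) -> 1)
Step 3: R = 1/lim|a_n|^(1/n) = 51/5

51/5


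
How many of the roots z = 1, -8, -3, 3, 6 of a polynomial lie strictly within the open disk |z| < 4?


Step 1: Check each root:
  z = 1: |1| = 1 < 4
  z = -8: |-8| = 8 >= 4
  z = -3: |-3| = 3 < 4
  z = 3: |3| = 3 < 4
  z = 6: |6| = 6 >= 4
Step 2: Count = 3

3


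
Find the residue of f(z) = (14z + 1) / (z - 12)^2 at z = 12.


Step 1: Pole of order 2 at z = 12
Step 2: Res = lim d/dz [(z - 12)^2 * f(z)] as z -> 12
Step 3: (z - 12)^2 * f(z) = 14z + 1
Step 4: d/dz[14z + 1] = 14

14


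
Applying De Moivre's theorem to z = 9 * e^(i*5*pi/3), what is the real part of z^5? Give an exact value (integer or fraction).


Step 1: By De Moivre's theorem, z^5 = 9^5 * e^(i*5*5*pi/3) = 59049 * (cos(25*pi/3) + i*sin(25*pi/3))
Step 2: |z|^5 = 9^5 = 59049
Step 3: Reduce the angle mod 2*pi: 25*pi/3 - 8*pi = pi/3
Step 4: cos(pi/3) = 1/2
Step 5: Re(z^5) = 59049 * 1/2 = 59049/2

59049/2


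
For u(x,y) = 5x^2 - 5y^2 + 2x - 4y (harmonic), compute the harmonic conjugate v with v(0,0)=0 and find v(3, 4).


Step 1: v_x = -u_y = 10y + 4
Step 2: v_y = u_x = 10x + 2
Step 3: v = 10xy + 4x + 2y + C
Step 4: v(0,0) = 0 => C = 0
Step 5: v(3, 4) = 140

140


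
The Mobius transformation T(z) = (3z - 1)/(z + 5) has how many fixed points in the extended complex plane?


Step 1: Fixed points satisfy T(z) = z
Step 2: z^2 + 2z + 1 = 0
Step 3: Discriminant = 2^2 - 4*1*1 = 0
Step 4: Number of fixed points = 1

1


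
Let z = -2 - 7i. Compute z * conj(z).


Step 1: conj(z) = -2 + 7i
Step 2: z * conj(z) = (-2)^2 + (-7)^2
Step 3: = 4 + 49 = 53

53


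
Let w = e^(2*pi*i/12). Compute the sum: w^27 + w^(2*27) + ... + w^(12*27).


Step 1: The sum sum_{j=1}^{n} w^(k*j) equals n if n | k, else 0.
Step 2: Here n = 12, k = 27
Step 3: Does n divide k? 12 | 27 -> False
Step 4: Sum = 0

0


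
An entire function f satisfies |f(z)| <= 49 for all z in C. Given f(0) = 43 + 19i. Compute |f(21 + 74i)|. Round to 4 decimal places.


Step 1: By Liouville's theorem, a bounded entire function is constant.
Step 2: f(z) = f(0) = 43 + 19i for all z.
Step 3: |f(w)| = |43 + 19i| = sqrt(1849 + 361)
Step 4: = 47.0106

47.0106


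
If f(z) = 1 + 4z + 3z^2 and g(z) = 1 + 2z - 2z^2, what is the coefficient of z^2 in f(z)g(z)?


Step 1: z^2 term in f*g comes from: (1)*(-2z^2) + (4z)*(2z) + (3z^2)*(1)
Step 2: = -2 + 8 + 3
Step 3: = 9

9


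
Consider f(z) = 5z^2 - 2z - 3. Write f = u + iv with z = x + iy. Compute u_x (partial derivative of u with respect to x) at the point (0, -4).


Step 1: f(z) = 5(x+iy)^2 - 2(x+iy) - 3
Step 2: u = 5(x^2 - y^2) - 2x - 3
Step 3: u_x = 10x - 2
Step 4: At (0, -4): u_x = 0 - 2 = -2

-2


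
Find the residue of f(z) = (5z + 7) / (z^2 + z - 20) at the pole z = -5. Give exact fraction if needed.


Step 1: Q(z) = z^2 + z - 20 = (z + 5)(z - 4)
Step 2: Q'(z) = 2z + 1
Step 3: Q'(-5) = -9, P(-5) = -18
Step 4: Res = P(-5)/Q'(-5) = -18/(-9) = 2

2


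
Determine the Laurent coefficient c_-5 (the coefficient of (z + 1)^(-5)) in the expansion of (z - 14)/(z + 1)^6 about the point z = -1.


Step 1: Write the numerator in powers of (z + 1): z - 14 = (z + 1) + (1*(-1) - 14) = (z + 1) - 15
Step 2: Divide by (z + 1)^6: f(z) = -15(z + 1)^(-6) + (z + 1)^(-5)
Step 3: This finite sum is the Laurent series of f about z = -1.
Step 4: Coefficient of (z + 1)^(-5) = coefficient of (z + 1) in the re-centred numerator = 1

1


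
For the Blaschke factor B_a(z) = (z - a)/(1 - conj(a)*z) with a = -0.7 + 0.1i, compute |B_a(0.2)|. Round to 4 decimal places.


Step 1: Numerator z0 - a = 0.2 - (-0.7 + 0.1i) = 0.9 - 0.1i
Step 2: Denominator 1 - conj(a)*z0 = 1 - (-0.7 - 0.1i)*0.2 = 1.14 + 0.02i
Step 3: |z0 - a|^2 = 0.9^2 + (-0.1)^2 = 0.82; |1 - conj(a)*z0|^2 = 1.14^2 + 0.02^2 = 1.3
Step 4: |B_a(0.2)| = sqrt(0.82 / 1.3) = sqrt(0.630769)
Step 5: = 0.7942

0.7942
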